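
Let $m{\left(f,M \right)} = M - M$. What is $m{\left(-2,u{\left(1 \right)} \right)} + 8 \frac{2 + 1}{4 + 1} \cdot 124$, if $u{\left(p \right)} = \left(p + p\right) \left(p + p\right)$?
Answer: $\frac{2976}{5} \approx 595.2$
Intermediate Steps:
$u{\left(p \right)} = 4 p^{2}$ ($u{\left(p \right)} = 2 p 2 p = 4 p^{2}$)
$m{\left(f,M \right)} = 0$
$m{\left(-2,u{\left(1 \right)} \right)} + 8 \frac{2 + 1}{4 + 1} \cdot 124 = 0 + 8 \frac{2 + 1}{4 + 1} \cdot 124 = 0 + 8 \cdot \frac{3}{5} \cdot 124 = 0 + \frac{24}{5} \cdot 124 = 0 + \frac{2976}{5} = \frac{2976}{5}$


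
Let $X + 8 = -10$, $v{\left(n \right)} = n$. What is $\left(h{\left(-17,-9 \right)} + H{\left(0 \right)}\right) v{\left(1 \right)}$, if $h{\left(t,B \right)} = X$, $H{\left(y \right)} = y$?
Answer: $-18$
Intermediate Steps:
$X = -18$ ($X = -8 - 10 = -18$)
$h{\left(t,B \right)} = -18$
$\left(h{\left(-17,-9 \right)} + H{\left(0 \right)}\right) v{\left(1 \right)} = \left(-18 + 0\right) 1 = \left(-18\right) 1 = -18$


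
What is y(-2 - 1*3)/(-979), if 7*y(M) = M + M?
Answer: 10/6853 ≈ 0.0014592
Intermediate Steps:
y(M) = 2*M/7 (y(M) = (M + M)/7 = (2*M)/7 = 2*M/7)
y(-2 - 1*3)/(-979) = (2*(-2 - 1*3)/7)/(-979) = (2*(-2 - 3)/7)*(-1/979) = ((2/7)*(-5))*(-1/979) = -10/7*(-1/979) = 10/6853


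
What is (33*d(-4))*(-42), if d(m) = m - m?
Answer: 0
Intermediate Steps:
d(m) = 0
(33*d(-4))*(-42) = (33*0)*(-42) = 0*(-42) = 0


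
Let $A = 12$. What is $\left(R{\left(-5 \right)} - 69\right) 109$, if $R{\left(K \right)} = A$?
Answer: $-6213$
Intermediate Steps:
$R{\left(K \right)} = 12$
$\left(R{\left(-5 \right)} - 69\right) 109 = \left(12 - 69\right) 109 = \left(-57\right) 109 = -6213$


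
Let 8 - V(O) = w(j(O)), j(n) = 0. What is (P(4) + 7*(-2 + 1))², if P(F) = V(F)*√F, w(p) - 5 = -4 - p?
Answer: 49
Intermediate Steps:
w(p) = 1 - p (w(p) = 5 + (-4 - p) = 1 - p)
V(O) = 7 (V(O) = 8 - (1 - 1*0) = 8 - (1 + 0) = 8 - 1*1 = 8 - 1 = 7)
P(F) = 7*√F
(P(4) + 7*(-2 + 1))² = (7*√4 + 7*(-2 + 1))² = (7*2 + 7*(-1))² = (14 - 7)² = 7² = 49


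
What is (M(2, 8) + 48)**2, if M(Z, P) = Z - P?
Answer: 1764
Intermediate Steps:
(M(2, 8) + 48)**2 = ((2 - 1*8) + 48)**2 = ((2 - 8) + 48)**2 = (-6 + 48)**2 = 42**2 = 1764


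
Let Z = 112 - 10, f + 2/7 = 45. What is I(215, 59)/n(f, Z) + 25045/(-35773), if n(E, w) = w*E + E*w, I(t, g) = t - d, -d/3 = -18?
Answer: -1558857169/2284177596 ≈ -0.68246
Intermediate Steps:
d = 54 (d = -3*(-18) = 54)
f = 313/7 (f = -2/7 + 45 = 313/7 ≈ 44.714)
I(t, g) = -54 + t (I(t, g) = t - 1*54 = t - 54 = -54 + t)
Z = 102
n(E, w) = 2*E*w (n(E, w) = E*w + E*w = 2*E*w)
I(215, 59)/n(f, Z) + 25045/(-35773) = (-54 + 215)/((2*(313/7)*102)) + 25045/(-35773) = 161/(63852/7) + 25045*(-1/35773) = 161*(7/63852) - 25045/35773 = 1127/63852 - 25045/35773 = -1558857169/2284177596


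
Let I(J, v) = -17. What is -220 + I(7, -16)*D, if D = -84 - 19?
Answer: 1531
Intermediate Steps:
D = -103
-220 + I(7, -16)*D = -220 - 17*(-103) = -220 + 1751 = 1531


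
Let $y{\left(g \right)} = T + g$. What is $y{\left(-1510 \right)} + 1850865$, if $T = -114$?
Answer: $1849241$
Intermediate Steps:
$y{\left(g \right)} = -114 + g$
$y{\left(-1510 \right)} + 1850865 = \left(-114 - 1510\right) + 1850865 = -1624 + 1850865 = 1849241$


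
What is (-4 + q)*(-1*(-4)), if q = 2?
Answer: -8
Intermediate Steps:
(-4 + q)*(-1*(-4)) = (-4 + 2)*(-1*(-4)) = -2*4 = -8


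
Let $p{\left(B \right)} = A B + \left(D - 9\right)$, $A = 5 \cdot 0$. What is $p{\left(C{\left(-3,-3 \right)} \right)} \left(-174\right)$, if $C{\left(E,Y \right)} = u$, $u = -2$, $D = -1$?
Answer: $1740$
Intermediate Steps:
$A = 0$
$C{\left(E,Y \right)} = -2$
$p{\left(B \right)} = -10$ ($p{\left(B \right)} = 0 B - 10 = 0 - 10 = -10$)
$p{\left(C{\left(-3,-3 \right)} \right)} \left(-174\right) = \left(-10\right) \left(-174\right) = 1740$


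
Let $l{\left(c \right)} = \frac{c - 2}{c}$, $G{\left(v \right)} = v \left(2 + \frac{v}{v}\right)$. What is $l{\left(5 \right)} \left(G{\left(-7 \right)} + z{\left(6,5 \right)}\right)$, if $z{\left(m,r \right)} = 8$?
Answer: $- \frac{39}{5} \approx -7.8$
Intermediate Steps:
$G{\left(v \right)} = 3 v$ ($G{\left(v \right)} = v \left(2 + 1\right) = v 3 = 3 v$)
$l{\left(c \right)} = \frac{-2 + c}{c}$ ($l{\left(c \right)} = \frac{c - 2}{c} = \frac{-2 + c}{c}$)
$l{\left(5 \right)} \left(G{\left(-7 \right)} + z{\left(6,5 \right)}\right) = \frac{-2 + 5}{5} \left(3 \left(-7\right) + 8\right) = \frac{1}{5} \cdot 3 \left(-21 + 8\right) = \frac{3}{5} \left(-13\right) = - \frac{39}{5}$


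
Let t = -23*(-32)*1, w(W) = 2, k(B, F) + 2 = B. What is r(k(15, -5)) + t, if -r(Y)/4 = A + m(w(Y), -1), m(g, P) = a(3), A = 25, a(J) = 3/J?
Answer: 632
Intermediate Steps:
k(B, F) = -2 + B
m(g, P) = 1 (m(g, P) = 3/3 = 3*(⅓) = 1)
t = 736 (t = 736*1 = 736)
r(Y) = -104 (r(Y) = -4*(25 + 1) = -4*26 = -104)
r(k(15, -5)) + t = -104 + 736 = 632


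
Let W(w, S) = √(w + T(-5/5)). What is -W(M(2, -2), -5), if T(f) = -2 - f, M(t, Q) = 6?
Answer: -√5 ≈ -2.2361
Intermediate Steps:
W(w, S) = √(-1 + w) (W(w, S) = √(w + (-2 - (-5)/5)) = √(w + (-2 - 1*(-1))) = √(w + (-2 + 1)) = √(w - 1) = √(-1 + w))
-W(M(2, -2), -5) = -√(-1 + 6) = -√5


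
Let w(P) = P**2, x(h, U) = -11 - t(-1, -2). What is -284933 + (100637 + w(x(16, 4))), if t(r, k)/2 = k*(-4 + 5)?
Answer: -184247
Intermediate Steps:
t(r, k) = 2*k (t(r, k) = 2*(k*(-4 + 5)) = 2*(k*1) = 2*k)
x(h, U) = -7 (x(h, U) = -11 - 2*(-2) = -11 - 1*(-4) = -11 + 4 = -7)
-284933 + (100637 + w(x(16, 4))) = -284933 + (100637 + (-7)**2) = -284933 + (100637 + 49) = -284933 + 100686 = -184247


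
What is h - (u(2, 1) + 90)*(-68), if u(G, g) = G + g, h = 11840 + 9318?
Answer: 27482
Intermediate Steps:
h = 21158
h - (u(2, 1) + 90)*(-68) = 21158 - ((2 + 1) + 90)*(-68) = 21158 - (3 + 90)*(-68) = 21158 - 93*(-68) = 21158 - 1*(-6324) = 21158 + 6324 = 27482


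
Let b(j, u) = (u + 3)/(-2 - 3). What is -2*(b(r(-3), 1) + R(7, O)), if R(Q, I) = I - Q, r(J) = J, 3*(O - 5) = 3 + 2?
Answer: 34/15 ≈ 2.2667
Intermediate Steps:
O = 20/3 (O = 5 + (3 + 2)/3 = 5 + (⅓)*5 = 5 + 5/3 = 20/3 ≈ 6.6667)
b(j, u) = -⅗ - u/5 (b(j, u) = (3 + u)/(-5) = (3 + u)*(-⅕) = -⅗ - u/5)
-2*(b(r(-3), 1) + R(7, O)) = -2*((-⅗ - ⅕*1) + (20/3 - 1*7)) = -2*((-⅗ - ⅕) + (20/3 - 7)) = -2*(-⅘ - ⅓) = -2*(-17/15) = 34/15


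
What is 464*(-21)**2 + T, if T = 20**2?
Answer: 205024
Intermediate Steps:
T = 400
464*(-21)**2 + T = 464*(-21)**2 + 400 = 464*441 + 400 = 204624 + 400 = 205024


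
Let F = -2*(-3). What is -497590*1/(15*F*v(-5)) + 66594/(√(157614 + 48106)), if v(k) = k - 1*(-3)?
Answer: 49759/18 + 33297*√51430/51430 ≈ 2911.2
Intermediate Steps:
v(k) = 3 + k (v(k) = k + 3 = 3 + k)
F = 6
-497590*1/(15*F*v(-5)) + 66594/(√(157614 + 48106)) = -497590*1/(90*(3 - 5)) + 66594/(√(157614 + 48106)) = -497590/(-2*15*6) + 66594/(√205720) = -497590/((-30*6)) + 66594/((2*√51430)) = -497590/(-180) + 66594*(√51430/102860) = -497590*(-1/180) + 33297*√51430/51430 = 49759/18 + 33297*√51430/51430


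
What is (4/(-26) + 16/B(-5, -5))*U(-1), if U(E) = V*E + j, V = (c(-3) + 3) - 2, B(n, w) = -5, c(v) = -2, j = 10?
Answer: -2398/65 ≈ -36.892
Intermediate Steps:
V = -1 (V = (-2 + 3) - 2 = 1 - 2 = -1)
U(E) = 10 - E (U(E) = -E + 10 = 10 - E)
(4/(-26) + 16/B(-5, -5))*U(-1) = (4/(-26) + 16/(-5))*(10 - 1*(-1)) = (4*(-1/26) + 16*(-1/5))*(10 + 1) = (-2/13 - 16/5)*11 = -218/65*11 = -2398/65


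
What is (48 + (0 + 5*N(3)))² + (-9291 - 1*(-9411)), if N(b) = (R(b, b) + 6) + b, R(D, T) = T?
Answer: 11784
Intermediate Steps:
N(b) = 6 + 2*b (N(b) = (b + 6) + b = (6 + b) + b = 6 + 2*b)
(48 + (0 + 5*N(3)))² + (-9291 - 1*(-9411)) = (48 + (0 + 5*(6 + 2*3)))² + (-9291 - 1*(-9411)) = (48 + (0 + 5*(6 + 6)))² + (-9291 + 9411) = (48 + (0 + 5*12))² + 120 = (48 + (0 + 60))² + 120 = (48 + 60)² + 120 = 108² + 120 = 11664 + 120 = 11784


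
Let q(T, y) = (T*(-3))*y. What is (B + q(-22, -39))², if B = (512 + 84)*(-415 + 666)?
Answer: 21615468484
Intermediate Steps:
q(T, y) = -3*T*y (q(T, y) = (-3*T)*y = -3*T*y)
B = 149596 (B = 596*251 = 149596)
(B + q(-22, -39))² = (149596 - 3*(-22)*(-39))² = (149596 - 2574)² = 147022² = 21615468484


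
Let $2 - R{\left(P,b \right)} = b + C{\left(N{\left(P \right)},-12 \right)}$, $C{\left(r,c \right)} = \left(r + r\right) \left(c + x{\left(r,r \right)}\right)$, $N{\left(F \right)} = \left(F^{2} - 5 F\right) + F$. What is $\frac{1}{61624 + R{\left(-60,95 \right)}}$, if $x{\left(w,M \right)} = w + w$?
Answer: $- \frac{1}{58828709} \approx -1.6999 \cdot 10^{-8}$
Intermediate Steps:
$N{\left(F \right)} = F^{2} - 4 F$
$x{\left(w,M \right)} = 2 w$
$C{\left(r,c \right)} = 2 r \left(c + 2 r\right)$ ($C{\left(r,c \right)} = \left(r + r\right) \left(c + 2 r\right) = 2 r \left(c + 2 r\right)$)
$R{\left(P,b \right)} = 2 - b - 2 P \left(-12 + 2 P \left(-4 + P\right)\right) \left(-4 + P\right)$ ($R{\left(P,b \right)} = 2 - \left(b + 2 P \left(-4 + P\right) \left(-12 + 2 P \left(-4 + P\right)\right)\right) = 2 - \left(b + 2 P \left(-12 + 2 P \left(-4 + P\right)\right) \left(-4 + P\right)\right) = 2 - b - 2 P \left(-12 + 2 P \left(-4 + P\right)\right) \left(-4 + P\right)$)
$\frac{1}{61624 + R{\left(-60,95 \right)}} = \frac{1}{61624 - \left(93 - 240 \left(-6 - 60 \left(-4 - 60\right)\right) \left(-4 - 60\right)\right)} = \frac{1}{61624 - \left(93 - 240 \left(-6 - -3840\right) \left(-64\right)\right)} = \frac{1}{61624 - \left(93 - 240 \left(-6 + 3840\right) \left(-64\right)\right)} = \frac{1}{61624 - \left(93 - 920160 \left(-64\right)\right)} = \frac{1}{61624 - 58890333} = \frac{1}{-58828709} = - \frac{1}{58828709}$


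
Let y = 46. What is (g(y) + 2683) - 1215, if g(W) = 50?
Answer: 1518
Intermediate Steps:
(g(y) + 2683) - 1215 = (50 + 2683) - 1215 = 2733 - 1215 = 1518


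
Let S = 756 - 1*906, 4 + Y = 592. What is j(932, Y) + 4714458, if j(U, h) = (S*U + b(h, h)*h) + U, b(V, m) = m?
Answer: 4921334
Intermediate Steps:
Y = 588 (Y = -4 + 592 = 588)
S = -150 (S = 756 - 906 = -150)
j(U, h) = h² - 149*U (j(U, h) = (-150*U + h*h) + U = (-150*U + h²) + U = (h² - 150*U) + U = h² - 149*U)
j(932, Y) + 4714458 = (588² - 149*932) + 4714458 = (345744 - 138868) + 4714458 = 206876 + 4714458 = 4921334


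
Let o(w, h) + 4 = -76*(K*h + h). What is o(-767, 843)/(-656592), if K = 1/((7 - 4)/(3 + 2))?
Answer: 42713/164148 ≈ 0.26021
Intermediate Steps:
K = 5/3 (K = 1/(3/5) = 1/(3*(⅕)) = 1/(⅗) = 5/3 ≈ 1.6667)
o(w, h) = -4 - 608*h/3 (o(w, h) = -4 - 76*(5*h/3 + h) = -4 - 608*h/3)
o(-767, 843)/(-656592) = (-4 - 608/3*843)/(-656592) = (-4 - 170848)*(-1/656592) = -170852*(-1/656592) = 42713/164148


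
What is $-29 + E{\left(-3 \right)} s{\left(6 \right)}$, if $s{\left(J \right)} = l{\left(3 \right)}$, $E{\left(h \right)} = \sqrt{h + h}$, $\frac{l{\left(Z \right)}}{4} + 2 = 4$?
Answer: $-29 + 8 i \sqrt{6} \approx -29.0 + 19.596 i$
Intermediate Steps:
$l{\left(Z \right)} = 8$ ($l{\left(Z \right)} = -8 + 4 \cdot 4 = -8 + 16 = 8$)
$E{\left(h \right)} = \sqrt{2} \sqrt{h}$ ($E{\left(h \right)} = \sqrt{2 h} = \sqrt{2} \sqrt{h}$)
$s{\left(J \right)} = 8$
$-29 + E{\left(-3 \right)} s{\left(6 \right)} = -29 + \sqrt{2} \sqrt{-3} \cdot 8 = -29 + \sqrt{2} i \sqrt{3} \cdot 8 = -29 + i \sqrt{6} \cdot 8 = -29 + 8 i \sqrt{6}$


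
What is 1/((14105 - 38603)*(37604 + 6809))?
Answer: -1/1088029674 ≈ -9.1909e-10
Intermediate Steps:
1/((14105 - 38603)*(37604 + 6809)) = 1/(-24498*44413) = 1/(-1088029674) = -1/1088029674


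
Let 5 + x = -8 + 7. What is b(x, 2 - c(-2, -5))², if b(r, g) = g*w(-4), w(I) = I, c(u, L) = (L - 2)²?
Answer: 35344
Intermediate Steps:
c(u, L) = (-2 + L)²
x = -6 (x = -5 + (-8 + 7) = -5 - 1 = -6)
b(r, g) = -4*g (b(r, g) = g*(-4) = -4*g)
b(x, 2 - c(-2, -5))² = (-4*(2 - (-2 - 5)²))² = (-4*(2 - 1*(-7)²))² = (-4*(2 - 1*49))² = (-4*(2 - 49))² = (-4*(-47))² = 188² = 35344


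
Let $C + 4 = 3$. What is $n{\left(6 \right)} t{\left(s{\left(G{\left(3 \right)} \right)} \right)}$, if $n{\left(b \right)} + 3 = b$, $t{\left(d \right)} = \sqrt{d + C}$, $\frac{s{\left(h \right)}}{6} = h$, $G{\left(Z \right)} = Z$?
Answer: $3 \sqrt{17} \approx 12.369$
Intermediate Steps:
$C = -1$ ($C = -4 + 3 = -1$)
$s{\left(h \right)} = 6 h$
$t{\left(d \right)} = \sqrt{-1 + d}$ ($t{\left(d \right)} = \sqrt{d - 1} = \sqrt{-1 + d}$)
$n{\left(b \right)} = -3 + b$
$n{\left(6 \right)} t{\left(s{\left(G{\left(3 \right)} \right)} \right)} = \left(-3 + 6\right) \sqrt{-1 + 6 \cdot 3} = 3 \sqrt{-1 + 18} = 3 \sqrt{17}$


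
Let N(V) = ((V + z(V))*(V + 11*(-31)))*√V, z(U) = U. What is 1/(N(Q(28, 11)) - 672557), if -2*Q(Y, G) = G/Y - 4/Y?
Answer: -5509586944/3705511273743249 - 174656*I*√2/3705511273743249 ≈ -1.4869e-6 - 6.6658e-11*I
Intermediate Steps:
Q(Y, G) = 2/Y - G/(2*Y) (Q(Y, G) = -(G/Y - 4/Y)/2 = -(-4/Y + G/Y)/2 = 2/Y - G/(2*Y))
N(V) = 2*V^(3/2)*(-341 + V) (N(V) = ((V + V)*(V + 11*(-31)))*√V = ((2*V)*(V - 341))*√V = ((2*V)*(-341 + V))*√V = (2*V*(-341 + V))*√V = 2*V^(3/2)*(-341 + V))
1/(N(Q(28, 11)) - 672557) = 1/(2*((½)*(4 - 1*11)/28)^(3/2)*(-341 + (½)*(4 - 1*11)/28) - 672557) = 1/(2*((½)*(1/28)*(4 - 11))^(3/2)*(-341 + (½)*(1/28)*(4 - 11)) - 672557) = 1/(2*((½)*(1/28)*(-7))^(3/2)*(-341 + (½)*(1/28)*(-7)) - 672557) = 1/(2*(-⅛)^(3/2)*(-341 - ⅛) - 672557) = 1/(2*(-I*√2/32)*(-2729/8) - 672557) = 1/(2729*I*√2/128 - 672557) = 1/(-672557 + 2729*I*√2/128)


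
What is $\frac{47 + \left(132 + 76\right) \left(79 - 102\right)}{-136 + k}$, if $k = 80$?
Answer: $\frac{4737}{56} \approx 84.589$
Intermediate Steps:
$\frac{47 + \left(132 + 76\right) \left(79 - 102\right)}{-136 + k} = \frac{47 + \left(132 + 76\right) \left(79 - 102\right)}{-136 + 80} = \frac{47 + 208 \left(-23\right)}{-56} = \left(47 - 4784\right) \left(- \frac{1}{56}\right) = \left(-4737\right) \left(- \frac{1}{56}\right) = \frac{4737}{56}$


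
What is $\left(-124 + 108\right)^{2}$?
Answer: $256$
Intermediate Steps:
$\left(-124 + 108\right)^{2} = \left(-16\right)^{2} = 256$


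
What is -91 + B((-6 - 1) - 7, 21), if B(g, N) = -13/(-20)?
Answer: -1807/20 ≈ -90.350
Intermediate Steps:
B(g, N) = 13/20 (B(g, N) = -13*(-1/20) = 13/20)
-91 + B((-6 - 1) - 7, 21) = -91 + 13/20 = -1807/20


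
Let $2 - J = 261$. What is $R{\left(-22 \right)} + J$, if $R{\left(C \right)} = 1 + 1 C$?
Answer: $-280$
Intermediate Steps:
$J = -259$ ($J = 2 - 261 = -259$)
$R{\left(C \right)} = 1 + C$
$R{\left(-22 \right)} + J = \left(1 - 22\right) - 259 = -21 - 259 = -280$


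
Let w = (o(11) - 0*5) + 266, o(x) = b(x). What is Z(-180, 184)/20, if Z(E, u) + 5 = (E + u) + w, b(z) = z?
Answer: 69/5 ≈ 13.800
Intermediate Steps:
o(x) = x
w = 277 (w = (11 - 0*5) + 266 = (11 - 1*0) + 266 = (11 + 0) + 266 = 11 + 266 = 277)
Z(E, u) = 272 + E + u (Z(E, u) = -5 + ((E + u) + 277) = -5 + (277 + E + u) = 272 + E + u)
Z(-180, 184)/20 = (272 - 180 + 184)/20 = 276*(1/20) = 69/5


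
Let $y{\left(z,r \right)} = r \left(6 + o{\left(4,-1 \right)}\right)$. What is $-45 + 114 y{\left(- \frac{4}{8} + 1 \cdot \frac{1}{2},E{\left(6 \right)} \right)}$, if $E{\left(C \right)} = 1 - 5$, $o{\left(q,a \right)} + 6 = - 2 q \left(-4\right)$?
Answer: $-14637$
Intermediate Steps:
$o{\left(q,a \right)} = -6 + 8 q$ ($o{\left(q,a \right)} = -6 + - 2 q \left(-4\right) = -6 + 8 q$)
$E{\left(C \right)} = -4$ ($E{\left(C \right)} = 1 - 5 = -4$)
$y{\left(z,r \right)} = 32 r$ ($y{\left(z,r \right)} = r \left(6 + \left(-6 + 8 \cdot 4\right)\right) = r \left(6 + \left(-6 + 32\right)\right) = r \left(6 + 26\right) = r 32 = 32 r$)
$-45 + 114 y{\left(- \frac{4}{8} + 1 \cdot \frac{1}{2},E{\left(6 \right)} \right)} = -45 + 114 \cdot 32 \left(-4\right) = -45 + 114 \left(-128\right) = -45 - 14592 = -14637$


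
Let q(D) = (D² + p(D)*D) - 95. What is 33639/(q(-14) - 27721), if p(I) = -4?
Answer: -11213/9188 ≈ -1.2204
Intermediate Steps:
q(D) = -95 + D² - 4*D (q(D) = (D² - 4*D) - 95 = -95 + D² - 4*D)
33639/(q(-14) - 27721) = 33639/((-95 + (-14)² - 4*(-14)) - 27721) = 33639/((-95 + 196 + 56) - 27721) = 33639/(157 - 27721) = 33639/(-27564) = 33639*(-1/27564) = -11213/9188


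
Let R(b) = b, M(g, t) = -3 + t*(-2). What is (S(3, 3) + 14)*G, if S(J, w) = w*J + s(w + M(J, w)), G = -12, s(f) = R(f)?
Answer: -204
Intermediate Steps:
M(g, t) = -3 - 2*t
s(f) = f
S(J, w) = -3 - w + J*w (S(J, w) = w*J + (w + (-3 - 2*w)) = J*w + (-3 - w) = -3 - w + J*w)
(S(3, 3) + 14)*G = ((-3 - 1*3 + 3*3) + 14)*(-12) = ((-3 - 3 + 9) + 14)*(-12) = (3 + 14)*(-12) = 17*(-12) = -204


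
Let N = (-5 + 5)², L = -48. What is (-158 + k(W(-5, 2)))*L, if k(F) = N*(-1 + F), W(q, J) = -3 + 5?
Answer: 7584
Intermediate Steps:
W(q, J) = 2
N = 0 (N = 0² = 0)
k(F) = 0 (k(F) = 0*(-1 + F) = 0)
(-158 + k(W(-5, 2)))*L = (-158 + 0)*(-48) = -158*(-48) = 7584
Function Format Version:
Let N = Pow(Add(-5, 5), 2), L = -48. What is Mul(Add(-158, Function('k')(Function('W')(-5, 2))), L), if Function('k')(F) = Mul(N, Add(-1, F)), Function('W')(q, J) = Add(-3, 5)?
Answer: 7584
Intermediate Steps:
Function('W')(q, J) = 2
N = 0 (N = Pow(0, 2) = 0)
Function('k')(F) = 0 (Function('k')(F) = Mul(0, Add(-1, F)) = 0)
Mul(Add(-158, Function('k')(Function('W')(-5, 2))), L) = Mul(Add(-158, 0), -48) = Mul(-158, -48) = 7584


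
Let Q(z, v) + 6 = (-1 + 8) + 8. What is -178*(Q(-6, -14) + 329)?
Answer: -60164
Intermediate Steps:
Q(z, v) = 9 (Q(z, v) = -6 + ((-1 + 8) + 8) = -6 + (7 + 8) = -6 + 15 = 9)
-178*(Q(-6, -14) + 329) = -178*(9 + 329) = -178*338 = -60164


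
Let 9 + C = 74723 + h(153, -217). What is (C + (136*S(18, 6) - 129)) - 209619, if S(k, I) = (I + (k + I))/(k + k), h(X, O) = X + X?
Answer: -403844/3 ≈ -1.3461e+5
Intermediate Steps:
h(X, O) = 2*X
S(k, I) = (k + 2*I)/(2*k) (S(k, I) = (I + (I + k))/((2*k)) = (k + 2*I)*(1/(2*k)) = (k + 2*I)/(2*k))
C = 75020 (C = -9 + (74723 + 2*153) = -9 + (74723 + 306) = -9 + 75029 = 75020)
(C + (136*S(18, 6) - 129)) - 209619 = (75020 + (136*((6 + (1/2)*18)/18) - 129)) - 209619 = (75020 + (136*((6 + 9)/18) - 129)) - 209619 = (75020 + (136*((1/18)*15) - 129)) - 209619 = (75020 + (136*(5/6) - 129)) - 209619 = (75020 + (340/3 - 129)) - 209619 = (75020 - 47/3) - 209619 = 225013/3 - 209619 = -403844/3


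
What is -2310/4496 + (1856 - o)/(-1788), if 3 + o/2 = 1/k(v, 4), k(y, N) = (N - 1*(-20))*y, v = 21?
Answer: -196903573/126611856 ≈ -1.5552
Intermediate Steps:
k(y, N) = y*(20 + N) (k(y, N) = (N + 20)*y = (20 + N)*y = y*(20 + N))
o = -1511/252 (o = -6 + 2/((21*(20 + 4))) = -6 + 2/((21*24)) = -6 + 2/504 = -6 + 2*(1/504) = -6 + 1/252 = -1511/252 ≈ -5.9960)
-2310/4496 + (1856 - o)/(-1788) = -2310/4496 + (1856 - 1*(-1511/252))/(-1788) = -2310*1/4496 + (1856 + 1511/252)*(-1/1788) = -1155/2248 + (469223/252)*(-1/1788) = -1155/2248 - 469223/450576 = -196903573/126611856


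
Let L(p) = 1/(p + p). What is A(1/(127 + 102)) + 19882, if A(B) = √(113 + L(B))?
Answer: 19882 + √910/2 ≈ 19897.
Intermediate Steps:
L(p) = 1/(2*p)
A(B) = √(113 + 1/(2*B))
A(1/(127 + 102)) + 19882 = √(452 + 2/(1/(127 + 102)))/2 + 19882 = √(452 + 2/(1/229))/2 + 19882 = √(452 + 2*229)/2 + 19882 = √(452 + 458)/2 + 19882 = √910/2 + 19882 = 19882 + √910/2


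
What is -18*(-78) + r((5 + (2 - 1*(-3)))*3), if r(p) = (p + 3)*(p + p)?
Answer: 3384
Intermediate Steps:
r(p) = 2*p*(3 + p) (r(p) = (3 + p)*(2*p) = 2*p*(3 + p))
-18*(-78) + r((5 + (2 - 1*(-3)))*3) = -18*(-78) + 2*((5 + (2 - 1*(-3)))*3)*(3 + (5 + (2 - 1*(-3)))*3) = 1404 + 2*((5 + (2 + 3))*3)*(3 + (5 + (2 + 3))*3) = 1404 + 2*((5 + 5)*3)*(3 + (5 + 5)*3) = 1404 + 2*(10*3)*(3 + 10*3) = 1404 + 2*30*(3 + 30) = 1404 + 2*30*33 = 1404 + 1980 = 3384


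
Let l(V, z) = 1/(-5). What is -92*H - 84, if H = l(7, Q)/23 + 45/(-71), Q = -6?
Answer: -8836/355 ≈ -24.890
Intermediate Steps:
l(V, z) = -⅕
H = -5246/8165 (H = -⅕/23 + 45/(-71) = -⅕*1/23 + 45*(-1/71) = -1/115 - 45/71 = -5246/8165 ≈ -0.64250)
-92*H - 84 = -92*(-5246/8165) - 84 = 20984/355 - 84 = -8836/355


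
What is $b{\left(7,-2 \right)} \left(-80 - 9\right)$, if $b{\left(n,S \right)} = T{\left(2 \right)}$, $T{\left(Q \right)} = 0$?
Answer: $0$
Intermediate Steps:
$b{\left(n,S \right)} = 0$
$b{\left(7,-2 \right)} \left(-80 - 9\right) = 0 \left(-80 - 9\right) = 0 \left(-89\right) = 0$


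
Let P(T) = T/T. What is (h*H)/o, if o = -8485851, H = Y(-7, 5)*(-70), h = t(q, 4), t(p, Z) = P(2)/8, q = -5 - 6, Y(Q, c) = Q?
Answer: -245/33943404 ≈ -7.2179e-6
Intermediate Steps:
q = -11
P(T) = 1
t(p, Z) = 1/8
h = 1/8 ≈ 0.12500
H = 490 (H = -7*(-70) = 490)
(h*H)/o = ((1/8)*490)/(-8485851) = (245/4)*(-1/8485851) = -245/33943404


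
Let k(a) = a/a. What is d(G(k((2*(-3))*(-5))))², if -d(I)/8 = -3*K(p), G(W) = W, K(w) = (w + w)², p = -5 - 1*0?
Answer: 5760000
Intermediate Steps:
p = -5 (p = -5 + 0 = -5)
K(w) = 4*w² (K(w) = (2*w)² = 4*w²)
k(a) = 1
d(I) = 2400 (d(I) = -(-24)*4*(-5)² = -(-24)*4*25 = -(-24)*100 = -8*(-300) = 2400)
d(G(k((2*(-3))*(-5))))² = 2400² = 5760000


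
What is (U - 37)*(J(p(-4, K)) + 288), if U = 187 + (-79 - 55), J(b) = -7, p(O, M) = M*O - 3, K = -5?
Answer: 4496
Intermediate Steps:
p(O, M) = -3 + M*O
U = 53 (U = 187 - 134 = 53)
(U - 37)*(J(p(-4, K)) + 288) = (53 - 37)*(-7 + 288) = 16*281 = 4496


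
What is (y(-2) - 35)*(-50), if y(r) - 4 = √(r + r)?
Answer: 1550 - 100*I ≈ 1550.0 - 100.0*I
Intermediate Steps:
y(r) = 4 + √2*√r (y(r) = 4 + √(r + r) = 4 + √(2*r) = 4 + √2*√r)
(y(-2) - 35)*(-50) = ((4 + √2*√(-2)) - 35)*(-50) = ((4 + √2*(I*√2)) - 35)*(-50) = ((4 + 2*I) - 35)*(-50) = (-31 + 2*I)*(-50) = 1550 - 100*I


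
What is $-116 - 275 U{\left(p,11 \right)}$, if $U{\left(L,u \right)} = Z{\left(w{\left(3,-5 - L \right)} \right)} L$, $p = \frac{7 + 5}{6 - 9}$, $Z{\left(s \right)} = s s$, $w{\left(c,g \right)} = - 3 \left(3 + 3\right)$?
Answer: $356284$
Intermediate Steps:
$w{\left(c,g \right)} = -18$ ($w{\left(c,g \right)} = \left(-3\right) 6 = -18$)
$Z{\left(s \right)} = s^{2}$
$p = -4$ ($p = \frac{12}{-3} = 12 \left(- \frac{1}{3}\right) = -4$)
$U{\left(L,u \right)} = 324 L$ ($U{\left(L,u \right)} = \left(-18\right)^{2} L = 324 L$)
$-116 - 275 U{\left(p,11 \right)} = -116 - 275 \cdot 324 \left(-4\right) = -116 - -356400 = -116 + 356400 = 356284$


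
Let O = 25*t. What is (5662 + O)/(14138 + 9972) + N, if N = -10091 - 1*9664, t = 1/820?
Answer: -78111131627/3954040 ≈ -19755.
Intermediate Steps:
t = 1/820 ≈ 0.0012195
N = -19755 (N = -10091 - 9664 = -19755)
O = 5/164 (O = 25*(1/820) = 5/164 ≈ 0.030488)
(5662 + O)/(14138 + 9972) + N = (5662 + 5/164)/(14138 + 9972) - 19755 = (928573/164)/24110 - 19755 = (928573/164)*(1/24110) - 19755 = 928573/3954040 - 19755 = -78111131627/3954040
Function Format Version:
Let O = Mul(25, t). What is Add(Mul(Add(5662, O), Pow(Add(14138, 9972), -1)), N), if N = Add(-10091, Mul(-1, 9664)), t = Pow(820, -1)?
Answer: Rational(-78111131627, 3954040) ≈ -19755.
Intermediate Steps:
t = Rational(1, 820) ≈ 0.0012195
N = -19755 (N = Add(-10091, -9664) = -19755)
O = Rational(5, 164) (O = Mul(25, Rational(1, 820)) = Rational(5, 164) ≈ 0.030488)
Add(Mul(Add(5662, O), Pow(Add(14138, 9972), -1)), N) = Add(Mul(Add(5662, Rational(5, 164)), Pow(Add(14138, 9972), -1)), -19755) = Add(Mul(Rational(928573, 164), Pow(24110, -1)), -19755) = Add(Mul(Rational(928573, 164), Rational(1, 24110)), -19755) = Add(Rational(928573, 3954040), -19755) = Rational(-78111131627, 3954040)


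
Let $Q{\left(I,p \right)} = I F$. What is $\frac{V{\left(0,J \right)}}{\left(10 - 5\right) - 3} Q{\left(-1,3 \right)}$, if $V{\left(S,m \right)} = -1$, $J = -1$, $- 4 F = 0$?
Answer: $0$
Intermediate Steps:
$F = 0$ ($F = \left(- \frac{1}{4}\right) 0 = 0$)
$Q{\left(I,p \right)} = 0$ ($Q{\left(I,p \right)} = I 0 = 0$)
$\frac{V{\left(0,J \right)}}{\left(10 - 5\right) - 3} Q{\left(-1,3 \right)} = \frac{1}{\left(10 - 5\right) - 3} \left(-1\right) 0 = \frac{1}{5 - 3} \left(-1\right) 0 = \frac{1}{2} \left(-1\right) 0 = \left(- \frac{1}{2}\right) 0 = 0$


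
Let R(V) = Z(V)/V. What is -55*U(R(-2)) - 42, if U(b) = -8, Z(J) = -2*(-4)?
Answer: 398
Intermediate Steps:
Z(J) = 8
R(V) = 8/V
-55*U(R(-2)) - 42 = -55*(-8) - 42 = 440 - 42 = 398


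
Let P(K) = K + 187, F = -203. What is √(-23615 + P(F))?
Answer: I*√23631 ≈ 153.72*I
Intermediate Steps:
P(K) = 187 + K
√(-23615 + P(F)) = √(-23615 + (187 - 203)) = √(-23615 - 16) = √(-23631) = I*√23631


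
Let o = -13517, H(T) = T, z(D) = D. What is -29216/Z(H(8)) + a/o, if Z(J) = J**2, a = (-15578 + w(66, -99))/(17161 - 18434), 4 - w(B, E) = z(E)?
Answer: -15710150683/34414282 ≈ -456.50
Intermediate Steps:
w(B, E) = 4 - E
a = 15475/1273 (a = (-15578 + (4 - 1*(-99)))/(17161 - 18434) = (-15578 + (4 + 99))/(-1273) = (-15578 + 103)*(-1/1273) = -15475*(-1/1273) = 15475/1273 ≈ 12.156)
-29216/Z(H(8)) + a/o = -29216/(8**2) + (15475/1273)/(-13517) = -29216/64 + (15475/1273)*(-1/13517) = -29216*1/64 - 15475/17207141 = -913/2 - 15475/17207141 = -15710150683/34414282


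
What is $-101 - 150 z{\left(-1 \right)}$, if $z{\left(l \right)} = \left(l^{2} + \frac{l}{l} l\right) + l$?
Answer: $49$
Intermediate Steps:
$z{\left(l \right)} = l^{2} + 2 l$ ($z{\left(l \right)} = \left(l^{2} + 1 l\right) + l = \left(l^{2} + l\right) + l = \left(l + l^{2}\right) + l = l^{2} + 2 l$)
$-101 - 150 z{\left(-1 \right)} = -101 - 150 \left(- (2 - 1)\right) = -101 - 150 \left(\left(-1\right) 1\right) = -101 - -150 = -101 + 150 = 49$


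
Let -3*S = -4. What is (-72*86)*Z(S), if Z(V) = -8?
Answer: 49536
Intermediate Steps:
S = 4/3 (S = -⅓*(-4) = 4/3 ≈ 1.3333)
(-72*86)*Z(S) = -72*86*(-8) = -6192*(-8) = 49536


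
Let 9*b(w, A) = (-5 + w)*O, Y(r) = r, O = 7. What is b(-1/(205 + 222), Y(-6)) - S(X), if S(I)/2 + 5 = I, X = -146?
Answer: 54554/183 ≈ 298.11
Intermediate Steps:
S(I) = -10 + 2*I
b(w, A) = -35/9 + 7*w/9 (b(w, A) = ((-5 + w)*7)/9 = (-35 + 7*w)/9 = -35/9 + 7*w/9)
b(-1/(205 + 222), Y(-6)) - S(X) = (-35/9 + 7*(-1/(205 + 222))/9) - (-10 + 2*(-146)) = (-35/9 + 7*(-1/427)/9) - (-10 - 292) = (-35/9 + 7*(-1*1/427)/9) - 1*(-302) = (-35/9 + (7/9)*(-1/427)) + 302 = (-35/9 - 1/549) + 302 = -712/183 + 302 = 54554/183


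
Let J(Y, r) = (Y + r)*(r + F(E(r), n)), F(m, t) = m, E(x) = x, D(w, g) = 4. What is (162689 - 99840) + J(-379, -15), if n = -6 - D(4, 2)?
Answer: 74669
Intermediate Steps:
n = -10 (n = -6 - 1*4 = -6 - 4 = -10)
J(Y, r) = 2*r*(Y + r) (J(Y, r) = (Y + r)*(r + r) = (Y + r)*(2*r) = 2*r*(Y + r))
(162689 - 99840) + J(-379, -15) = (162689 - 99840) + 2*(-15)*(-379 - 15) = 62849 + 2*(-15)*(-394) = 62849 + 11820 = 74669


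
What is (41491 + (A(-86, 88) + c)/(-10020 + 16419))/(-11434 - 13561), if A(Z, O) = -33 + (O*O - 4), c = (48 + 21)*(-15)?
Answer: -88502527/53314335 ≈ -1.6600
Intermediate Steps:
c = -1035 (c = 69*(-15) = -1035)
A(Z, O) = -37 + O**2 (A(Z, O) = -33 + (O**2 - 4) = -33 + (-4 + O**2) = -37 + O**2)
(41491 + (A(-86, 88) + c)/(-10020 + 16419))/(-11434 - 13561) = (41491 + ((-37 + 88**2) - 1035)/(-10020 + 16419))/(-11434 - 13561) = (41491 + ((-37 + 7744) - 1035)/6399)/(-24995) = (41491 + (7707 - 1035)*(1/6399))*(-1/24995) = (41491 + 6672*(1/6399))*(-1/24995) = (41491 + 2224/2133)*(-1/24995) = (88502527/2133)*(-1/24995) = -88502527/53314335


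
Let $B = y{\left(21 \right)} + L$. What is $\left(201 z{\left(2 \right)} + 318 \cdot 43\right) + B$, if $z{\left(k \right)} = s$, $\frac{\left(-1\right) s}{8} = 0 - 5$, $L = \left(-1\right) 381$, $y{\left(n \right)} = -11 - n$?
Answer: $21301$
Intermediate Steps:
$L = -381$
$s = 40$ ($s = - 8 \left(0 - 5\right) = \left(-8\right) \left(-5\right) = 40$)
$z{\left(k \right)} = 40$
$B = -413$ ($B = \left(-11 - 21\right) - 381 = -32 - 381 = -413$)
$\left(201 z{\left(2 \right)} + 318 \cdot 43\right) + B = \left(201 \cdot 40 + 318 \cdot 43\right) - 413 = \left(8040 + 13674\right) - 413 = 21714 - 413 = 21301$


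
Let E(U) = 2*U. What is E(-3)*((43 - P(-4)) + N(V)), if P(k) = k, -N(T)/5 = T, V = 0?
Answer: -282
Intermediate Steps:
N(T) = -5*T
E(-3)*((43 - P(-4)) + N(V)) = (2*(-3))*((43 - 1*(-4)) - 5*0) = -6*((43 + 4) + 0) = -6*(47 + 0) = -6*47 = -282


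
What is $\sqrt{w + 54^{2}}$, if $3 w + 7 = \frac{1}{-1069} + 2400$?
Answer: $\frac{4 \sqrt{2387156106}}{3207} \approx 60.94$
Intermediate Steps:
$w = \frac{2558116}{3207}$ ($w = - \frac{7}{3} + \frac{\frac{1}{-1069} + 2400}{3} = - \frac{7}{3} + \frac{- \frac{1}{1069} + 2400}{3} = - \frac{7}{3} + \frac{1}{3} \cdot \frac{2565599}{1069} = - \frac{7}{3} + \frac{2565599}{3207} = \frac{2558116}{3207} \approx 797.67$)
$\sqrt{w + 54^{2}} = \sqrt{\frac{2558116}{3207} + 54^{2}} = \sqrt{\frac{2558116}{3207} + 2916} = \sqrt{\frac{11909728}{3207}} = \frac{4 \sqrt{2387156106}}{3207}$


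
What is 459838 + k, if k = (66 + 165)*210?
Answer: 508348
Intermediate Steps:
k = 48510 (k = 231*210 = 48510)
459838 + k = 459838 + 48510 = 508348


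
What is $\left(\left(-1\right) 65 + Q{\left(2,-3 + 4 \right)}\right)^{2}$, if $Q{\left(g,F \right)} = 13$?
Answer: $2704$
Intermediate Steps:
$\left(\left(-1\right) 65 + Q{\left(2,-3 + 4 \right)}\right)^{2} = \left(\left(-1\right) 65 + 13\right)^{2} = \left(-65 + 13\right)^{2} = \left(-52\right)^{2} = 2704$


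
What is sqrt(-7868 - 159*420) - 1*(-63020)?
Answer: 63020 + 2*I*sqrt(18662) ≈ 63020.0 + 273.22*I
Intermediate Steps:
sqrt(-7868 - 159*420) - 1*(-63020) = sqrt(-7868 - 66780) + 63020 = sqrt(-74648) + 63020 = 2*I*sqrt(18662) + 63020 = 63020 + 2*I*sqrt(18662)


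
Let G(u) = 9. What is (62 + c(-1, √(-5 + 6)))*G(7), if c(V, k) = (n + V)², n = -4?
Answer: 783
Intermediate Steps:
c(V, k) = (-4 + V)²
(62 + c(-1, √(-5 + 6)))*G(7) = (62 + (-4 - 1)²)*9 = (62 + (-5)²)*9 = (62 + 25)*9 = 87*9 = 783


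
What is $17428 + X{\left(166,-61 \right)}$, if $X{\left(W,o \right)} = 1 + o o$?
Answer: $21150$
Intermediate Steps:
$X{\left(W,o \right)} = 1 + o^{2}$
$17428 + X{\left(166,-61 \right)} = 17428 + \left(1 + \left(-61\right)^{2}\right) = 17428 + \left(1 + 3721\right) = 17428 + 3722 = 21150$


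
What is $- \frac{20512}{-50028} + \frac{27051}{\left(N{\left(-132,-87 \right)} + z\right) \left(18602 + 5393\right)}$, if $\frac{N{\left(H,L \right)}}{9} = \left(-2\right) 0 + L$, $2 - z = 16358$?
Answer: $\frac{702851079061}{1714502521545} \approx 0.40994$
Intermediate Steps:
$z = -16356$ ($z = 2 - 16358 = -16356$)
$N{\left(H,L \right)} = 9 L$ ($N{\left(H,L \right)} = 9 \left(\left(-2\right) 0 + L\right) = 9 \left(0 + L\right) = 9 L$)
$- \frac{20512}{-50028} + \frac{27051}{\left(N{\left(-132,-87 \right)} + z\right) \left(18602 + 5393\right)} = - \frac{20512}{-50028} + \frac{27051}{\left(9 \left(-87\right) - 16356\right) \left(18602 + 5393\right)} = \left(-20512\right) \left(- \frac{1}{50028}\right) + \frac{27051}{\left(-783 - 16356\right) 23995} = \frac{5128}{12507} + \frac{27051}{\left(-17139\right) 23995} = \frac{5128}{12507} + \frac{27051}{-411250305} = \frac{5128}{12507} + 27051 \left(- \frac{1}{411250305}\right) = \frac{5128}{12507} - \frac{9017}{137083435} = \frac{702851079061}{1714502521545}$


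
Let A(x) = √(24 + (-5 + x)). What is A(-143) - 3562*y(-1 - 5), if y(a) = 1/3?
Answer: -3562/3 + 2*I*√31 ≈ -1187.3 + 11.136*I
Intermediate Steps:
A(x) = √(19 + x)
y(a) = ⅓
A(-143) - 3562*y(-1 - 5) = √(19 - 143) - 3562/3 = √(-124) - 1*3562/3 = 2*I*√31 - 3562/3 = -3562/3 + 2*I*√31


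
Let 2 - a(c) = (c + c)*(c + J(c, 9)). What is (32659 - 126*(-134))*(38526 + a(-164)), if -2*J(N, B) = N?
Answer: 576284176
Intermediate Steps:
J(N, B) = -N/2
a(c) = 2 - c² (a(c) = 2 - (c + c)*(c - c/2) = 2 - 2*c*c/2 = 2 - c²)
(32659 - 126*(-134))*(38526 + a(-164)) = (32659 - 126*(-134))*(38526 + (2 - 1*(-164)²)) = (32659 + 16884)*(38526 + (2 - 1*26896)) = 49543*(38526 + (2 - 26896)) = 49543*(38526 - 26894) = 49543*11632 = 576284176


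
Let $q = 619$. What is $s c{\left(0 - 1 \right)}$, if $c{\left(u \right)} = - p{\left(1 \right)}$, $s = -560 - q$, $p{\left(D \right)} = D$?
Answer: $1179$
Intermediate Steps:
$s = -1179$ ($s = -560 - 619 = -1179$)
$c{\left(u \right)} = -1$ ($c{\left(u \right)} = \left(-1\right) 1 = -1$)
$s c{\left(0 - 1 \right)} = \left(-1179\right) \left(-1\right) = 1179$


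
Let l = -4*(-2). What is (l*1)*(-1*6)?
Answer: -48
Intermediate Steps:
l = 8
(l*1)*(-1*6) = (8*1)*(-1*6) = 8*(-6) = -48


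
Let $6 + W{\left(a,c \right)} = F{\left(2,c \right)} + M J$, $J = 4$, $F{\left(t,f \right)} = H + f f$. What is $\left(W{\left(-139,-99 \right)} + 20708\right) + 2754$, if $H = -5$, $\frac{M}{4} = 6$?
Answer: $33348$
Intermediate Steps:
$M = 24$ ($M = 4 \cdot 6 = 24$)
$F{\left(t,f \right)} = -5 + f^{2}$ ($F{\left(t,f \right)} = -5 + f f = -5 + f^{2}$)
$W{\left(a,c \right)} = 85 + c^{2}$ ($W{\left(a,c \right)} = -6 + \left(\left(-5 + c^{2}\right) + 24 \cdot 4\right) = -6 + \left(\left(-5 + c^{2}\right) + 96\right) = -6 + \left(91 + c^{2}\right) = 85 + c^{2}$)
$\left(W{\left(-139,-99 \right)} + 20708\right) + 2754 = \left(\left(85 + \left(-99\right)^{2}\right) + 20708\right) + 2754 = \left(\left(85 + 9801\right) + 20708\right) + 2754 = \left(9886 + 20708\right) + 2754 = 30594 + 2754 = 33348$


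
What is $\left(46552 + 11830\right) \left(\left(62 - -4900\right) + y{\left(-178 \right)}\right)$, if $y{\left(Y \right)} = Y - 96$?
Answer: $273694816$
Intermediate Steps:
$y{\left(Y \right)} = -96 + Y$
$\left(46552 + 11830\right) \left(\left(62 - -4900\right) + y{\left(-178 \right)}\right) = \left(46552 + 11830\right) \left(\left(62 - -4900\right) - 274\right) = 58382 \left(\left(62 + 4900\right) - 274\right) = 58382 \left(4962 - 274\right) = 58382 \cdot 4688 = 273694816$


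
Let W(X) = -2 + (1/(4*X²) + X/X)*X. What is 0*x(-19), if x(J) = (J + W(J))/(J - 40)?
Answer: 0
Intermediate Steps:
W(X) = -2 + X*(1 + 1/(4*X²)) (W(X) = -2 + (1*(1/(4*X²)) + 1)*X = -2 + (1/(4*X²) + 1)*X = -2 + (1 + 1/(4*X²))*X = -2 + X*(1 + 1/(4*X²)))
x(J) = (-2 + 2*J + 1/(4*J))/(-40 + J) (x(J) = (J + (-2 + J + 1/(4*J)))/(J - 40) = (-2 + 2*J + 1/(4*J))/(-40 + J))
0*x(-19) = 0*((¼)*(1 - 8*(-19) + 8*(-19)²)/(-19*(-40 - 19))) = 0*((¼)*(-1/19)*(1 + 152 + 8*361)/(-59)) = 0*((¼)*(-1/19)*(-1/59)*(1 + 152 + 2888)) = 0*((¼)*(-1/19)*(-1/59)*3041) = 0*(3041/4484) = 0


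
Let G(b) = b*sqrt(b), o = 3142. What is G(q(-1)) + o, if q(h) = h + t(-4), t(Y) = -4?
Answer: 3142 - 5*I*sqrt(5) ≈ 3142.0 - 11.18*I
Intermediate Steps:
q(h) = -4 + h (q(h) = h - 4 = -4 + h)
G(b) = b**(3/2)
G(q(-1)) + o = (-4 - 1)**(3/2) + 3142 = (-5)**(3/2) + 3142 = -5*I*sqrt(5) + 3142 = 3142 - 5*I*sqrt(5)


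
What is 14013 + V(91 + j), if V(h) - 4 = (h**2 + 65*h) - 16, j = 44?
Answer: 41001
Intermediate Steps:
V(h) = -12 + h**2 + 65*h (V(h) = 4 + ((h**2 + 65*h) - 16) = 4 + (-16 + h**2 + 65*h) = -12 + h**2 + 65*h)
14013 + V(91 + j) = 14013 + (-12 + (91 + 44)**2 + 65*(91 + 44)) = 14013 + (-12 + 135**2 + 65*135) = 14013 + (-12 + 18225 + 8775) = 14013 + 26988 = 41001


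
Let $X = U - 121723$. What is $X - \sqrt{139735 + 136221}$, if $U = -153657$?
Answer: $-275380 - 2 \sqrt{68989} \approx -2.7591 \cdot 10^{5}$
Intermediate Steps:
$X = -275380$ ($X = -153657 - 121723 = -275380$)
$X - \sqrt{139735 + 136221} = -275380 - \sqrt{139735 + 136221} = -275380 - \sqrt{275956} = -275380 - 2 \sqrt{68989}$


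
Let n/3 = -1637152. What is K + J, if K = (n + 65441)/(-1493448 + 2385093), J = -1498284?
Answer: -267188456639/178329 ≈ -1.4983e+6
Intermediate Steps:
n = -4911456 (n = 3*(-1637152) = -4911456)
K = -969203/178329 (K = (-4911456 + 65441)/(-1493448 + 2385093) = -4846015/891645 = -4846015*1/891645 = -969203/178329 ≈ -5.4349)
K + J = -969203/178329 - 1498284 = -267188456639/178329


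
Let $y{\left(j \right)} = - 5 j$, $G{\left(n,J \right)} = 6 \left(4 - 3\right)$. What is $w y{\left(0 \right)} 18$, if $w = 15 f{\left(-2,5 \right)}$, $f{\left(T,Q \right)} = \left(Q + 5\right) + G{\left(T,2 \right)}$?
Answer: $0$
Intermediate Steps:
$G{\left(n,J \right)} = 6$ ($G{\left(n,J \right)} = 6 \cdot 1 = 6$)
$f{\left(T,Q \right)} = 11 + Q$ ($f{\left(T,Q \right)} = \left(Q + 5\right) + 6 = \left(5 + Q\right) + 6 = 11 + Q$)
$w = 240$ ($w = 15 \left(11 + 5\right) = 15 \cdot 16 = 240$)
$w y{\left(0 \right)} 18 = 240 \left(\left(-5\right) 0\right) 18 = 240 \cdot 0 \cdot 18 = 0 \cdot 18 = 0$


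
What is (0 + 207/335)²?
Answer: 42849/112225 ≈ 0.38181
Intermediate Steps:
(0 + 207/335)² = (207/335)² = 42849/112225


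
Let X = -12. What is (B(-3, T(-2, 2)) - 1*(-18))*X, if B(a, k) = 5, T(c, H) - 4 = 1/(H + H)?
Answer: -276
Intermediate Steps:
T(c, H) = 4 + 1/(2*H) (T(c, H) = 4 + 1/(H + H) = 4 + 1/(2*H))
(B(-3, T(-2, 2)) - 1*(-18))*X = (5 - 1*(-18))*(-12) = (5 + 18)*(-12) = 23*(-12) = -276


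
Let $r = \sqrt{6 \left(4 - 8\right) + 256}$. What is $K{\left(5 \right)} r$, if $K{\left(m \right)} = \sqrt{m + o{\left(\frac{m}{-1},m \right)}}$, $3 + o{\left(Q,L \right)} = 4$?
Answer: $4 \sqrt{87} \approx 37.31$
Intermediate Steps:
$r = 2 \sqrt{58}$ ($r = \sqrt{6 \left(-4\right) + 256} = \sqrt{-24 + 256} = \sqrt{232} = 2 \sqrt{58} \approx 15.232$)
$o{\left(Q,L \right)} = 1$ ($o{\left(Q,L \right)} = -3 + 4 = 1$)
$K{\left(m \right)} = \sqrt{1 + m}$ ($K{\left(m \right)} = \sqrt{m + 1} = \sqrt{1 + m}$)
$K{\left(5 \right)} r = \sqrt{1 + 5} \cdot 2 \sqrt{58} = \sqrt{6} \cdot 2 \sqrt{58} = 4 \sqrt{87}$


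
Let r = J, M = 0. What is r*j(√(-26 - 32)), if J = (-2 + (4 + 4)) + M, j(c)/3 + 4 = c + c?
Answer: -72 + 36*I*√58 ≈ -72.0 + 274.17*I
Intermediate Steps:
j(c) = -12 + 6*c (j(c) = -12 + 3*(c + c) = -12 + 3*(2*c) = -12 + 6*c)
J = 6 (J = (-2 + (4 + 4)) + 0 = (-2 + 8) + 0 = 6 + 0 = 6)
r = 6
r*j(√(-26 - 32)) = 6*(-12 + 6*√(-26 - 32)) = 6*(-12 + 6*√(-58)) = 6*(-12 + 6*(I*√58)) = 6*(-12 + 6*I*√58) = -72 + 36*I*√58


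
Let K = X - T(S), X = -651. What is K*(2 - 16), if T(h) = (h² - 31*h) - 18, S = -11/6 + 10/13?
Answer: 28411285/3042 ≈ 9339.7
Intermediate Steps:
S = -83/78 (S = -11*⅙ + 10*(1/13) = -11/6 + 10/13 = -83/78 ≈ -1.0641)
T(h) = -18 + h² - 31*h
K = -4058755/6084 (K = -651 - (-18 + (-83/78)² - 31*(-83/78)) = -651 - (-18 + 6889/6084 + 2573/78) = -651 - 1*98071/6084 = -651 - 98071/6084 = -4058755/6084 ≈ -667.12)
K*(2 - 16) = -4058755*(2 - 16)/6084 = -4058755/6084*(-14) = 28411285/3042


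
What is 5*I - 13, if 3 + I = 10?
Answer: 22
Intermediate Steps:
I = 7 (I = -3 + 10 = 7)
5*I - 13 = 5*7 - 13 = 35 - 13 = 22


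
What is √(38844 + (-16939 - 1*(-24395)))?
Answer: 10*√463 ≈ 215.17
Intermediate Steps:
√(38844 + (-16939 - 1*(-24395))) = √(38844 + (-16939 + 24395)) = √(38844 + 7456) = √46300 = 10*√463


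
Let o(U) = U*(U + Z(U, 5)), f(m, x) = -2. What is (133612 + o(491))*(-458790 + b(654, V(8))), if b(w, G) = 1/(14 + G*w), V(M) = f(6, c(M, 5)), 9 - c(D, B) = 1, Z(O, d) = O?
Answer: -182784587196507/647 ≈ -2.8251e+11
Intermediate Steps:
c(D, B) = 8 (c(D, B) = 9 - 1*1 = 9 - 1 = 8)
o(U) = 2*U² (o(U) = U*(U + U) = U*(2*U) = 2*U²)
V(M) = -2
(133612 + o(491))*(-458790 + b(654, V(8))) = (133612 + 2*491²)*(-458790 + 1/(14 - 2*654)) = (133612 + 2*241081)*(-458790 + 1/(14 - 1308)) = (133612 + 482162)*(-458790 + 1/(-1294)) = 615774*(-458790 - 1/1294) = 615774*(-593674261/1294) = -182784587196507/647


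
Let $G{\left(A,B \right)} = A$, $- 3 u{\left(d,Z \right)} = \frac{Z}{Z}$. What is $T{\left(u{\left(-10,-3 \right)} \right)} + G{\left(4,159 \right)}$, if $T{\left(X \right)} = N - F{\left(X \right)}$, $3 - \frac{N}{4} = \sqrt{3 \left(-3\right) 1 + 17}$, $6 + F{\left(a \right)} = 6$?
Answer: $16 - 8 \sqrt{2} \approx 4.6863$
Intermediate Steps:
$F{\left(a \right)} = 0$ ($F{\left(a \right)} = -6 + 6 = 0$)
$u{\left(d,Z \right)} = - \frac{1}{3}$ ($u{\left(d,Z \right)} = - \frac{Z \frac{1}{Z}}{3} = \left(- \frac{1}{3}\right) 1 = - \frac{1}{3}$)
$N = 12 - 8 \sqrt{2}$ ($N = 12 - 4 \sqrt{3 \left(-3\right) 1 + 17} = 12 - 4 \sqrt{\left(-9\right) 1 + 17} = 12 - 4 \sqrt{-9 + 17} = 12 - 4 \sqrt{8} = 12 - 4 \cdot 2 \sqrt{2} = 12 - 8 \sqrt{2} \approx 0.68629$)
$T{\left(X \right)} = 12 - 8 \sqrt{2}$ ($T{\left(X \right)} = \left(12 - 8 \sqrt{2}\right) - 0 = \left(12 - 8 \sqrt{2}\right) + 0 = 12 - 8 \sqrt{2}$)
$T{\left(u{\left(-10,-3 \right)} \right)} + G{\left(4,159 \right)} = \left(12 - 8 \sqrt{2}\right) + 4 = 16 - 8 \sqrt{2}$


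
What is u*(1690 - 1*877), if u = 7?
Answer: 5691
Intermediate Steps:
u*(1690 - 1*877) = 7*(1690 - 1*877) = 7*(1690 - 877) = 7*813 = 5691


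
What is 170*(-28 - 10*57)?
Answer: -101660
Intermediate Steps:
170*(-28 - 10*57) = 170*(-28 - 570) = 170*(-598) = -101660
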